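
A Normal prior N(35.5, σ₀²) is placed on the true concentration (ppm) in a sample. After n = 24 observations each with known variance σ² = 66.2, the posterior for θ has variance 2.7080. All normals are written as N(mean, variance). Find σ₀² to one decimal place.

Posterior precision equals prior precision plus data precision: 1/σ_n² = 1/σ₀² + n/σ².
So 1/σ₀² = 1/2.7080 − 24/66.2 = 0.369276 − 0.362538 = 0.006738.
Hence σ₀² = 1/0.006738 ≈ 148.4.

σ₀² = 148.4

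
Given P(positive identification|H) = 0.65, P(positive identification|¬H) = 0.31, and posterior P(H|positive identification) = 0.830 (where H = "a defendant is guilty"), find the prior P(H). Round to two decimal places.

P(H) = 0.70

Bayes' rule in odds form gives O(H|E) = O(H)·[P(E|H)/P(E|¬H)], hence O(H) = O(H|E)/LR.
Posterior odds = 0.830/(1−0.830) = 4.8824. LR = 0.65/0.31 = 2.0968.
Prior odds = 4.8824/2.0968 = 2.3285, so P(H) = 2.3285/(1+2.3285) ≈ 0.70.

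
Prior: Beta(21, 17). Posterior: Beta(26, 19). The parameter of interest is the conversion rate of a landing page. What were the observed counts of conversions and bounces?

A Beta(α, β) prior with s successes and f failures in binomial data gives a Beta(α+s, β+f) posterior.
Match parameters: s=26−21=5, f=19−17=2.

5 conversions and 2 bounces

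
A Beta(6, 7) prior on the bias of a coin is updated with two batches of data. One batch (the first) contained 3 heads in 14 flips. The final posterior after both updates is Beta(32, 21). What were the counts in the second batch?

Sequential conjugate updates are equivalent to a single update on the pooled data, so total successes = posterior α − prior α and total failures = posterior β − prior β.
Total across both batches: 32−6=26 heads, 21−7=14 tails.
Subtract the first batch: 26−3=23 heads and 14−11=3 tails.

23 heads and 3 tails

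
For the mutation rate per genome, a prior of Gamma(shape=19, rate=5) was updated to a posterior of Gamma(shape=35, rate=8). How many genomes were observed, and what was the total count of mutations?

n = 3 genomes with total 16 mutations

A Gamma(α, β) prior (rate parametrization) on a Poisson rate with n observations summing to S gives posterior Gamma(α+S, β+n).
Matching: Σxᵢ = 35 − 19 = 16 and n = 8 − 5 = 3.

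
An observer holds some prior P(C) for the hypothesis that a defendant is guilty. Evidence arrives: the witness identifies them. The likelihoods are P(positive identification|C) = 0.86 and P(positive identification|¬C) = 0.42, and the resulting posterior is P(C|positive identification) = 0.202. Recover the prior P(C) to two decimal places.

Bayes' rule in odds form gives O(C|E) = O(C)·[P(E|C)/P(E|¬C)], hence O(C) = O(C|E)/LR.
Posterior odds = 0.202/(1−0.202) = 0.2531. LR = 0.86/0.42 = 2.0476.
Prior odds = 0.2531/2.0476 = 0.1236, so P(C) = 0.1236/(1+0.1236) ≈ 0.11.

P(C) = 0.11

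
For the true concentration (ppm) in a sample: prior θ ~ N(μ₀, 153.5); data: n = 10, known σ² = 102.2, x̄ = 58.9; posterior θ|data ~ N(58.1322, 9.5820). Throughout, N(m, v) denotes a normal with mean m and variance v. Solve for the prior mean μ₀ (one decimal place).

The posterior mean is a precision-weighted average: μ_n = (τ₀μ₀ + τ_data·x̄)/(τ₀+τ_data), with τ₀=1/σ₀² and τ_data=n/σ².
Here τ₀ = 1/153.5 = 0.006515 and τ_data = 10/102.2 = 0.097847, so τ_n = 0.104362.
Rearranging for μ₀: μ₀ = (μ_n·τ_n − τ_data·x̄)/τ₀ = (58.1322·0.104362 − 0.097847·58.9) / 0.006515 = 0.303604/0.006515 ≈ 46.6.

μ₀ = 46.6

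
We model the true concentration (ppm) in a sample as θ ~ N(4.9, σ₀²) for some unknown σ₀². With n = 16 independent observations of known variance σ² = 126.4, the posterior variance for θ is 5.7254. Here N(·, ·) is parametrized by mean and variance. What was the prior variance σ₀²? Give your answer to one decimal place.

For the Normal–Normal model with known σ², precisions add: τ_n = τ₀ + n/σ².
So 1/σ₀² = 1/5.7254 − 16/126.4 = 0.174660 − 0.126582 = 0.048078.
Hence σ₀² = 1/0.048078 ≈ 20.8.

σ₀² = 20.8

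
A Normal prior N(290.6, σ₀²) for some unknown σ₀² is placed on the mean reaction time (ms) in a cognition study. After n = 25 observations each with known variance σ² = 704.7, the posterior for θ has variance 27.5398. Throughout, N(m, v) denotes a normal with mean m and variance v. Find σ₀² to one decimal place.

Posterior precision equals prior precision plus data precision: 1/σ_n² = 1/σ₀² + n/σ².
So 1/σ₀² = 1/27.5398 − 25/704.7 = 0.036311 − 0.035476 = 0.000835.
Hence σ₀² = 1/0.000835 ≈ 1197.6.

σ₀² = 1197.6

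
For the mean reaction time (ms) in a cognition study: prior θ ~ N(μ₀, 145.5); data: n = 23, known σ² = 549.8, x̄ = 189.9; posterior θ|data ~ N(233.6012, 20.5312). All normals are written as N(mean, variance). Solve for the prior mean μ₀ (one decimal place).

μ₀ = 499.6

With known observation variance, the Normal–Normal posterior has precision τ_n = τ₀ + n/σ² and mean μ_n = (τ₀μ₀ + (n/σ²)x̄)/τ_n.
Here τ₀ = 1/145.5 = 0.006873 and τ_data = 23/549.8 = 0.041833, so τ_n = 0.048706.
Rearranging for μ₀: μ₀ = (μ_n·τ_n − τ_data·x̄)/τ₀ = (233.6012·0.048706 − 0.041833·189.9) / 0.006873 = 3.433693/0.006873 ≈ 499.6.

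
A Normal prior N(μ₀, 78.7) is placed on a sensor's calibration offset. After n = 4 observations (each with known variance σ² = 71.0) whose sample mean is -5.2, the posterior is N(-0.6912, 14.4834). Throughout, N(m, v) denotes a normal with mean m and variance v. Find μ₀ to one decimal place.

μ₀ = 19.3

The posterior mean is a precision-weighted average: μ_n = (τ₀μ₀ + τ_data·x̄)/(τ₀+τ_data), with τ₀=1/σ₀² and τ_data=n/σ².
Here τ₀ = 1/78.7 = 0.012706 and τ_data = 4/71.0 = 0.056338, so τ_n = 0.069044.
Rearranging for μ₀: μ₀ = (μ_n·τ_n − τ_data·x̄)/τ₀ = (-0.6912·0.069044 − 0.056338·-5.2) / 0.012706 = 0.245234/0.012706 ≈ 19.3.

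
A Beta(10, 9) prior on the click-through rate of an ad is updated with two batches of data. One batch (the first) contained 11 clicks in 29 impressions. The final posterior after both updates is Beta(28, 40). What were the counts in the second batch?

7 clicks and 13 non-clicks

Sequential conjugate updates are equivalent to a single update on the pooled data, so total successes = posterior α − prior α and total failures = posterior β − prior β.
Total across both batches: 28−10=18 clicks, 40−9=31 non-clicks.
Subtract the first batch: 18−11=7 clicks and 31−18=13 non-clicks.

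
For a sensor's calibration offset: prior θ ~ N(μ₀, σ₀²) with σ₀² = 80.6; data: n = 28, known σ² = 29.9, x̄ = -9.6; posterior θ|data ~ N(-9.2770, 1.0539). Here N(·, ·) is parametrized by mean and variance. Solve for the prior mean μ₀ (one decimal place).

μ₀ = 15.1

With known observation variance, the Normal–Normal posterior has precision τ_n = τ₀ + n/σ² and mean μ_n = (τ₀μ₀ + (n/σ²)x̄)/τ_n.
Here τ₀ = 1/80.6 = 0.012407 and τ_data = 28/29.9 = 0.936455, so τ_n = 0.948862.
Rearranging for μ₀: μ₀ = (μ_n·τ_n − τ_data·x̄)/τ₀ = (-9.2770·0.948862 − 0.936455·-9.6) / 0.012407 = 0.187375/0.012407 ≈ 15.1.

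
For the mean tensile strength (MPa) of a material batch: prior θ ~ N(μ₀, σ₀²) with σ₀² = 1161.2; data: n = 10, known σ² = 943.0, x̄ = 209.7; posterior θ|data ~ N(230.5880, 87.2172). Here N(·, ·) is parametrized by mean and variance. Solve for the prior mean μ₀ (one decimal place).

The posterior mean is a precision-weighted average: μ_n = (τ₀μ₀ + τ_data·x̄)/(τ₀+τ_data), with τ₀=1/σ₀² and τ_data=n/σ².
Here τ₀ = 1/1161.2 = 0.000861 and τ_data = 10/943.0 = 0.010604, so τ_n = 0.011465.
Rearranging for μ₀: μ₀ = (μ_n·τ_n − τ_data·x̄)/τ₀ = (230.5880·0.011465 − 0.010604·209.7) / 0.000861 = 0.420033/0.000861 ≈ 487.8.

μ₀ = 487.8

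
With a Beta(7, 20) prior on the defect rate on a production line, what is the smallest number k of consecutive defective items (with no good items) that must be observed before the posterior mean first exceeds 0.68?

After k defective items and 0 good items the posterior is Beta(7+k, 20), with mean (7+k)/(7+20+k).
Set (7+k)/(27+k) > 0.68 and solve: k > (0.68·27 − 7)/(1 − 0.68) = 35.500.
The smallest integer exceeding 35.500 is 36.

k = 36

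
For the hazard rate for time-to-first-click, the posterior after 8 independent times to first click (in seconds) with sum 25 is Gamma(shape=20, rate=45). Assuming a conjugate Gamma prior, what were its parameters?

For an exponential likelihood with a Gamma(α, β) prior on the rate, n observations with total T give posterior Gamma(α+n, β+T).
So α = 20 − 8 = 12 and β = 45 − 25 = 20.

Gamma(shape=12, rate=20)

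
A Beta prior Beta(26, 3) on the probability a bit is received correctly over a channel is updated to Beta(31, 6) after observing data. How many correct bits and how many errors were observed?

Under Beta–binomial conjugacy the posterior parameters are (α+s, β+f).
Match parameters: s=31−26=5, f=6−3=3.

5 correct bits and 3 errors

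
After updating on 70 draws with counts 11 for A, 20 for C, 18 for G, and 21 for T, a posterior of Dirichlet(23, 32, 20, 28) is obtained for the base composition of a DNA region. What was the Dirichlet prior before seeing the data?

For a Dirichlet(α) prior with multinomial counts c, the posterior is Dirichlet(α + c) componentwise.
Subtract each count from the matching posterior parameter: 23−11=12, 32−20=12, 20−18=2, 28−21=7.

Dirichlet(12, 12, 2, 7)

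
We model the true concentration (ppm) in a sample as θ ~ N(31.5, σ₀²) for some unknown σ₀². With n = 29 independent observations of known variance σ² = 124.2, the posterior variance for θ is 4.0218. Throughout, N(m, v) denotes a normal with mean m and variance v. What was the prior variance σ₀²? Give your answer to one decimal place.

Posterior precision equals prior precision plus data precision: 1/σ_n² = 1/σ₀² + n/σ².
So 1/σ₀² = 1/4.0218 − 29/124.2 = 0.248645 − 0.233494 = 0.015151.
Hence σ₀² = 1/0.015151 ≈ 66.0.

σ₀² = 66.0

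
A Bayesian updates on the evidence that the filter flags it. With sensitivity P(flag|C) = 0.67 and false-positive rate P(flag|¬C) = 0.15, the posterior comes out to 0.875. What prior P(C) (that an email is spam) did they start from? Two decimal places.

In odds form, posterior odds = prior odds × likelihood ratio, so prior odds = posterior odds ÷ LR.
Posterior odds = 0.875/(1−0.875) = 7.0000. LR = 0.67/0.15 = 4.4667.
Prior odds = 7.0000/4.4667 = 1.5672, so P(C) = 1.5672/(1+1.5672) ≈ 0.61.

P(C) = 0.61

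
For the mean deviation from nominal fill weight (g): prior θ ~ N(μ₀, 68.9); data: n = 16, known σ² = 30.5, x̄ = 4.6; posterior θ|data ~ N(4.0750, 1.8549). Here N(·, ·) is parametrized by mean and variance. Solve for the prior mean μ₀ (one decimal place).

μ₀ = -14.9

The posterior mean is a precision-weighted average: μ_n = (τ₀μ₀ + τ_data·x̄)/(τ₀+τ_data), with τ₀=1/σ₀² and τ_data=n/σ².
Here τ₀ = 1/68.9 = 0.014514 and τ_data = 16/30.5 = 0.524590, so τ_n = 0.539104.
Rearranging for μ₀: μ₀ = (μ_n·τ_n − τ_data·x̄)/τ₀ = (4.0750·0.539104 − 0.524590·4.6) / 0.014514 = -0.216265/0.014514 ≈ -14.9.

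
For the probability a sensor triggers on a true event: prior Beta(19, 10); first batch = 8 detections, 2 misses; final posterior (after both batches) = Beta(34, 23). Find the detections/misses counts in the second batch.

7 detections and 11 misses

Sequential conjugate updates are equivalent to a single update on the pooled data, so total successes = posterior α − prior α and total failures = posterior β − prior β.
Total across both batches: 34−19=15 detections, 23−10=13 misses.
Subtract the first batch: 15−8=7 detections and 13−2=11 misses.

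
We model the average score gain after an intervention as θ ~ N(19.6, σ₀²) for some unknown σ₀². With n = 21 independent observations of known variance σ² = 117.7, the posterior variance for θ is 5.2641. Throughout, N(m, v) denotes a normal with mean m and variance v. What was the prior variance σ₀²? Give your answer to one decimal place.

σ₀² = 86.6

For the Normal–Normal model with known σ², precisions add: τ_n = τ₀ + n/σ².
So 1/σ₀² = 1/5.2641 − 21/117.7 = 0.189966 − 0.178420 = 0.011546.
Hence σ₀² = 1/0.011546 ≈ 86.6.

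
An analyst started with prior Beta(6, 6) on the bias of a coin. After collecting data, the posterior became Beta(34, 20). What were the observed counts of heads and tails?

Under Beta–binomial conjugacy the posterior parameters are (α+s, β+f).
Match parameters: s=34−6=28, f=20−6=14.

28 heads and 14 tails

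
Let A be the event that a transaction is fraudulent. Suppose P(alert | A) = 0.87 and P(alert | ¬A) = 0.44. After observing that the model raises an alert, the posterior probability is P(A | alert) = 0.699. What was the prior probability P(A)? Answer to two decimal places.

P(A) = 0.54

Bayes' rule in odds form gives O(A|E) = O(A)·[P(E|A)/P(E|¬A)], hence O(A) = O(A|E)/LR.
Posterior odds = 0.699/(1−0.699) = 2.3223. LR = 0.87/0.44 = 1.9773.
Prior odds = 2.3223/1.9773 = 1.1745, so P(A) = 1.1745/(1+1.1745) ≈ 0.54.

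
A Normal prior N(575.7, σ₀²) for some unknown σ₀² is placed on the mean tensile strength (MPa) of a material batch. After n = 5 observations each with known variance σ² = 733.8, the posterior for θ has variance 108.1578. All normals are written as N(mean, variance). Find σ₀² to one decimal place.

σ₀² = 411.2

Posterior precision equals prior precision plus data precision: 1/σ_n² = 1/σ₀² + n/σ².
So 1/σ₀² = 1/108.1578 − 5/733.8 = 0.009246 − 0.006814 = 0.002432.
Hence σ₀² = 1/0.002432 ≈ 411.2.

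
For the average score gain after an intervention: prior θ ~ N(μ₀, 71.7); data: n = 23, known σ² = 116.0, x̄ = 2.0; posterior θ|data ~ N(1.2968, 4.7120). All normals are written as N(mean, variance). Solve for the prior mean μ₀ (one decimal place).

The posterior mean is a precision-weighted average: μ_n = (τ₀μ₀ + τ_data·x̄)/(τ₀+τ_data), with τ₀=1/σ₀² and τ_data=n/σ².
Here τ₀ = 1/71.7 = 0.013947 and τ_data = 23/116.0 = 0.198276, so τ_n = 0.212223.
Rearranging for μ₀: μ₀ = (μ_n·τ_n − τ_data·x̄)/τ₀ = (1.2968·0.212223 − 0.198276·2.0) / 0.013947 = -0.121341/0.013947 ≈ -8.7.

μ₀ = -8.7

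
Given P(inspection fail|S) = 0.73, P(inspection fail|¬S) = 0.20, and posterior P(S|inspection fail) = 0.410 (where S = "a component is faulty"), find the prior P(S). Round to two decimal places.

P(S) = 0.16

In odds form, posterior odds = prior odds × likelihood ratio, so prior odds = posterior odds ÷ LR.
Posterior odds = 0.410/(1−0.410) = 0.6949. LR = 0.73/0.20 = 3.6500.
Prior odds = 0.6949/3.6500 = 0.1904, so P(S) = 0.1904/(1+0.1904) ≈ 0.16.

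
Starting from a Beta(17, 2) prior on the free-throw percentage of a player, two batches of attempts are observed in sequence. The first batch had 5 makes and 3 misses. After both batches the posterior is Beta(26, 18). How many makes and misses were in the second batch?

4 makes and 13 misses

Sequential conjugate updates are equivalent to a single update on the pooled data, so total successes = posterior α − prior α and total failures = posterior β − prior β.
Total across both batches: 26−17=9 makes, 18−2=16 misses.
Subtract the first batch: 9−5=4 makes and 16−3=13 misses.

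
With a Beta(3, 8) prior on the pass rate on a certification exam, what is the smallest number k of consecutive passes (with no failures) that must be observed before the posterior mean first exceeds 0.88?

After k passes and 0 failures the posterior is Beta(3+k, 8), with mean (3+k)/(3+8+k).
Set (3+k)/(11+k) > 0.88 and solve: k > (0.88·11 − 3)/(1 − 0.88) = 55.667.
The smallest integer exceeding 55.667 is 56, and checking k=56: (59)/(67) = 0.8806 > 0.88.

k = 56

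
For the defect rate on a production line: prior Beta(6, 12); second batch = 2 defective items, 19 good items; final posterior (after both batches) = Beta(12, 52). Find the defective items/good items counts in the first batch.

Sequential conjugate updates are equivalent to a single update on the pooled data, so total successes = posterior α − prior α and total failures = posterior β − prior β.
Total across both batches: 12−6=6 defective items, 52−12=40 good items.
Subtract the second batch: 6−2=4 defective items and 40−19=21 good items.

4 defective items and 21 good items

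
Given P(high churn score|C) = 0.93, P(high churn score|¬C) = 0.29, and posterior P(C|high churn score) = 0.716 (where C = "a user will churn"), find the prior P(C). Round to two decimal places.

P(C) = 0.44

Bayes' rule in odds form gives O(C|E) = O(C)·[P(E|C)/P(E|¬C)], hence O(C) = O(C|E)/LR.
Posterior odds = 0.716/(1−0.716) = 2.5211. LR = 0.93/0.29 = 3.2069.
Prior odds = 2.5211/3.2069 = 0.7861, so P(C) = 0.7861/(1+0.7861) ≈ 0.44.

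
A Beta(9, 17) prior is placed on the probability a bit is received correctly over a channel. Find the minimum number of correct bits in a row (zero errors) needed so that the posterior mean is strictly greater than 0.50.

After k correct bits and 0 errors the posterior is Beta(9+k, 17), with mean (9+k)/(9+17+k).
Set (9+k)/(26+k) > 0.50 and solve: k > (0.50·26 − 9)/(1 − 0.50) = 8.000.
The smallest integer exceeding 8.000 is 9.

k = 9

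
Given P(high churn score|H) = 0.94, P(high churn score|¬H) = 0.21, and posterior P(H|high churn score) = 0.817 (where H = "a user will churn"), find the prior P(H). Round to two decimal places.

In odds form, posterior odds = prior odds × likelihood ratio, so prior odds = posterior odds ÷ LR.
Posterior odds = 0.817/(1−0.817) = 4.4645. LR = 0.94/0.21 = 4.4762.
Prior odds = 4.4645/4.4762 = 0.9974, so P(H) = 0.9974/(1+0.9974) ≈ 0.50.

P(H) = 0.50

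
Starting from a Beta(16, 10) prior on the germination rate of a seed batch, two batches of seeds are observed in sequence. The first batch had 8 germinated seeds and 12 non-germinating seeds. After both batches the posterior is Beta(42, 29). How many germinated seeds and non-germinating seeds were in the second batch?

Sequential conjugate updates are equivalent to a single update on the pooled data, so total successes = posterior α − prior α and total failures = posterior β − prior β.
Total across both batches: 42−16=26 germinated seeds, 29−10=19 non-germinating seeds.
Subtract the first batch: 26−8=18 germinated seeds and 19−12=7 non-germinating seeds.

18 germinated seeds and 7 non-germinating seeds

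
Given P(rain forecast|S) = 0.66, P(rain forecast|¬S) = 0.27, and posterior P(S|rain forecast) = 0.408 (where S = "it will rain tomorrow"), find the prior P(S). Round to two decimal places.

P(S) = 0.22

Bayes' rule in odds form gives O(S|E) = O(S)·[P(E|S)/P(E|¬S)], hence O(S) = O(S|E)/LR.
Posterior odds = 0.408/(1−0.408) = 0.6892. LR = 0.66/0.27 = 2.4444.
Prior odds = 0.6892/2.4444 = 0.2820, so P(S) = 0.2820/(1+0.2820) ≈ 0.22.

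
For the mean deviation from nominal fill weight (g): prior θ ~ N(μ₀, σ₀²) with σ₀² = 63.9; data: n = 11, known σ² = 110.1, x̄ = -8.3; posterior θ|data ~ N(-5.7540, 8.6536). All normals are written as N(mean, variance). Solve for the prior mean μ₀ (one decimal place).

The posterior mean is a precision-weighted average: μ_n = (τ₀μ₀ + τ_data·x̄)/(τ₀+τ_data), with τ₀=1/σ₀² and τ_data=n/σ².
Here τ₀ = 1/63.9 = 0.015649 and τ_data = 11/110.1 = 0.099909, so τ_n = 0.115558.
Rearranging for μ₀: μ₀ = (μ_n·τ_n − τ_data·x̄)/τ₀ = (-5.7540·0.115558 − 0.099909·-8.3) / 0.015649 = 0.164324/0.015649 ≈ 10.5.

μ₀ = 10.5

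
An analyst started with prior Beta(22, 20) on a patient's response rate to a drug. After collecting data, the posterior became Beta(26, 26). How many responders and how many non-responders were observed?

A Beta(a, b) prior with s successes and f failures in binomial data gives a Beta(a+s, b+f) posterior.
Match parameters: s=26−22=4, f=26−20=6.

4 responders and 6 non-responders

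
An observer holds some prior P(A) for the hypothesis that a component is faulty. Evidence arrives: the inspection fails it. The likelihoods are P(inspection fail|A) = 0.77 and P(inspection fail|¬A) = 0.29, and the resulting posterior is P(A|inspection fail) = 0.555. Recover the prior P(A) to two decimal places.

Bayes' rule in odds form gives O(A|E) = O(A)·[P(E|A)/P(E|¬A)], hence O(A) = O(A|E)/LR.
Posterior odds = 0.555/(1−0.555) = 1.2472. LR = 0.77/0.29 = 2.6552.
Prior odds = 1.2472/2.6552 = 0.4697, so P(A) = 0.4697/(1+0.4697) ≈ 0.32.

P(A) = 0.32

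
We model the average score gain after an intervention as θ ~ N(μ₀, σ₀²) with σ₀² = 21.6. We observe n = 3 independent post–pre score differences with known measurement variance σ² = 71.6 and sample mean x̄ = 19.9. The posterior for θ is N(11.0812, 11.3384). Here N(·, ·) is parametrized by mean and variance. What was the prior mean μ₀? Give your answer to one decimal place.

The posterior mean is a precision-weighted average: μ_n = (τ₀μ₀ + τ_data·x̄)/(τ₀+τ_data), with τ₀=1/σ₀² and τ_data=n/σ².
Here τ₀ = 1/21.6 = 0.046296 and τ_data = 3/71.6 = 0.041899, so τ_n = 0.088195.
Rearranging for μ₀: μ₀ = (μ_n·τ_n − τ_data·x̄)/τ₀ = (11.0812·0.088195 − 0.041899·19.9) / 0.046296 = 0.143516/0.046296 ≈ 3.1.

μ₀ = 3.1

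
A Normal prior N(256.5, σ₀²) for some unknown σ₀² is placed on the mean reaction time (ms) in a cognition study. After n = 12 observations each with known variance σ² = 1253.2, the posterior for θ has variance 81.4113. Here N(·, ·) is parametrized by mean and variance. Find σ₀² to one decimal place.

σ₀² = 369.3

For the Normal–Normal model with known σ², precisions add: τ_n = τ₀ + n/σ².
So 1/σ₀² = 1/81.4113 − 12/1253.2 = 0.012283 − 0.009575 = 0.002708.
Hence σ₀² = 1/0.002708 ≈ 369.3.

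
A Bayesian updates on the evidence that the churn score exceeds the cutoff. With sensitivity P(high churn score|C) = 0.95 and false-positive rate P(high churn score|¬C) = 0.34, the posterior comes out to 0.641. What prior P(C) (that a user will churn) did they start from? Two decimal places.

P(C) = 0.39

Bayes' rule in odds form gives O(C|E) = O(C)·[P(E|C)/P(E|¬C)], hence O(C) = O(C|E)/LR.
Posterior odds = 0.641/(1−0.641) = 1.7855. LR = 0.95/0.34 = 2.7941.
Prior odds = 1.7855/2.7941 = 0.6390, so P(C) = 0.6390/(1+0.6390) ≈ 0.39.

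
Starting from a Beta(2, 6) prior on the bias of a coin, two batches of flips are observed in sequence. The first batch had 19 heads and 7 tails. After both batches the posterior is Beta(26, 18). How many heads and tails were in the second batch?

Sequential conjugate updates are equivalent to a single update on the pooled data, so total successes = posterior α − prior α and total failures = posterior β − prior β.
Total across both batches: 26−2=24 heads, 18−6=12 tails.
Subtract the first batch: 24−19=5 heads and 12−7=5 tails.

5 heads and 5 tails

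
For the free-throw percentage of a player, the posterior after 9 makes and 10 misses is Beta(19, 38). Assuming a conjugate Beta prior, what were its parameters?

Beta(10, 28)

Under Beta–binomial conjugacy the posterior parameters are (a+s, b+f).
Subtract the data counts: 19−9=10, 38−10=28.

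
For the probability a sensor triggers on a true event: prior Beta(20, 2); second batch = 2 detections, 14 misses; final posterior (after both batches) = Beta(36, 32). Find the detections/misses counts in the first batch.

Sequential conjugate updates are equivalent to a single update on the pooled data, so total successes = posterior α − prior α and total failures = posterior β − prior β.
Total across both batches: 36−20=16 detections, 32−2=30 misses.
Subtract the second batch: 16−2=14 detections and 30−14=16 misses.

14 detections and 16 misses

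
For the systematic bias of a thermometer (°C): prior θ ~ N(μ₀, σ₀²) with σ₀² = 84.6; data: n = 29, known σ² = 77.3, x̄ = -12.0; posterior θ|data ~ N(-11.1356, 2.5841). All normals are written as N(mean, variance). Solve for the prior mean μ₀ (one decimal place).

With known observation variance, the Normal–Normal posterior has precision τ_n = τ₀ + n/σ² and mean μ_n = (τ₀μ₀ + (n/σ²)x̄)/τ_n.
Here τ₀ = 1/84.6 = 0.011820 and τ_data = 29/77.3 = 0.375162, so τ_n = 0.386982.
Rearranging for μ₀: μ₀ = (μ_n·τ_n − τ_data·x̄)/τ₀ = (-11.1356·0.386982 − 0.375162·-12.0) / 0.011820 = 0.192667/0.011820 ≈ 16.3.

μ₀ = 16.3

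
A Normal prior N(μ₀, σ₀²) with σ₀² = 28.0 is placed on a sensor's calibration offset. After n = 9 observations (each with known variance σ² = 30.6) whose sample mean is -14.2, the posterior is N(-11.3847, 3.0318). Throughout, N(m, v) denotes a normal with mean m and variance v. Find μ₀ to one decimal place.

μ₀ = 11.8

With known observation variance, the Normal–Normal posterior has precision τ_n = τ₀ + n/σ² and mean μ_n = (τ₀μ₀ + (n/σ²)x̄)/τ_n.
Here τ₀ = 1/28.0 = 0.035714 and τ_data = 9/30.6 = 0.294118, so τ_n = 0.329832.
Rearranging for μ₀: μ₀ = (μ_n·τ_n − τ_data·x̄)/τ₀ = (-11.3847·0.329832 − 0.294118·-14.2) / 0.035714 = 0.421437/0.035714 ≈ 11.8.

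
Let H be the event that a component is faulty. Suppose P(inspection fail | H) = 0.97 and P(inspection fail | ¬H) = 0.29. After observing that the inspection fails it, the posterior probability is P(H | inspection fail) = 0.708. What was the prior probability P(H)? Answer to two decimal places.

P(H) = 0.42

Bayes' rule in odds form gives O(H|E) = O(H)·[P(E|H)/P(E|¬H)], hence O(H) = O(H|E)/LR.
Posterior odds = 0.708/(1−0.708) = 2.4247. LR = 0.97/0.29 = 3.3448.
Prior odds = 2.4247/3.3448 = 0.7249, so P(H) = 0.7249/(1+0.7249) ≈ 0.42.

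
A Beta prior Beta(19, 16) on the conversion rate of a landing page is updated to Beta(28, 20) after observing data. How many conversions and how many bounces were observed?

9 conversions and 4 bounces

Beta is conjugate to the binomial likelihood: posterior = Beta(a+s, b+f).
Match parameters: s=28−19=9, f=20−16=4.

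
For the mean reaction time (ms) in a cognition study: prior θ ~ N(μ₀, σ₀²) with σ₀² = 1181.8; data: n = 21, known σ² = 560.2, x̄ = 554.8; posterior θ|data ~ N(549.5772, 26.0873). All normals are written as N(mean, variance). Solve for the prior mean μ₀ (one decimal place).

With known observation variance, the Normal–Normal posterior has precision τ_n = τ₀ + n/σ² and mean μ_n = (τ₀μ₀ + (n/σ²)x̄)/τ_n.
Here τ₀ = 1/1181.8 = 0.000846 and τ_data = 21/560.2 = 0.037487, so τ_n = 0.038333.
Rearranging for μ₀: μ₀ = (μ_n·τ_n − τ_data·x̄)/τ₀ = (549.5772·0.038333 − 0.037487·554.8) / 0.000846 = 0.269155/0.000846 ≈ 318.2.

μ₀ = 318.2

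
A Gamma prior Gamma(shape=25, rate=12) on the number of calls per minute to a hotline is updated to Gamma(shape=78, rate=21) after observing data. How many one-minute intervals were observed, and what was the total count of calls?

n = 9 one-minute intervals with total 53 calls

A Gamma(α, β) prior (rate parametrization) on a Poisson rate with n observations summing to S gives posterior Gamma(α+S, β+n).
Matching: Σxᵢ = 78 − 25 = 53 and n = 21 − 12 = 9.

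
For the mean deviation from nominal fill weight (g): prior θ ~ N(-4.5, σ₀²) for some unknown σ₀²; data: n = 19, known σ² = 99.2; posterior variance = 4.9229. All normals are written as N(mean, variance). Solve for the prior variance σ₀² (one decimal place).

σ₀² = 86.2

Posterior precision equals prior precision plus data precision: 1/σ_n² = 1/σ₀² + n/σ².
So 1/σ₀² = 1/4.9229 − 19/99.2 = 0.203132 − 0.191532 = 0.011600.
Hence σ₀² = 1/0.011600 ≈ 86.2.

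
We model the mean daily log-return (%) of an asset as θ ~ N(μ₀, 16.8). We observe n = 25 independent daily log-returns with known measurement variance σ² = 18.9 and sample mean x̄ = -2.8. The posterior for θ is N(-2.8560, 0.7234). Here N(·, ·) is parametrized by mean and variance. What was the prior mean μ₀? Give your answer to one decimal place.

The posterior mean is a precision-weighted average: μ_n = (τ₀μ₀ + τ_data·x̄)/(τ₀+τ_data), with τ₀=1/σ₀² and τ_data=n/σ².
Here τ₀ = 1/16.8 = 0.059524 and τ_data = 25/18.9 = 1.322751, so τ_n = 1.382275.
Rearranging for μ₀: μ₀ = (μ_n·τ_n − τ_data·x̄)/τ₀ = (-2.8560·1.382275 − 1.322751·-2.8) / 0.059524 = -0.244075/0.059524 ≈ -4.1.

μ₀ = -4.1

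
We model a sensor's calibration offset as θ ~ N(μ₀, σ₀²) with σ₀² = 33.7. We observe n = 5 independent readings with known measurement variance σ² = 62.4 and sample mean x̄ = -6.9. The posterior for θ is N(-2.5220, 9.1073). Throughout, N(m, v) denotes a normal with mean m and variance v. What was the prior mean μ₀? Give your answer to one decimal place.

μ₀ = 9.3

With known observation variance, the Normal–Normal posterior has precision τ_n = τ₀ + n/σ² and mean μ_n = (τ₀μ₀ + (n/σ²)x̄)/τ_n.
Here τ₀ = 1/33.7 = 0.029674 and τ_data = 5/62.4 = 0.080128, so τ_n = 0.109802.
Rearranging for μ₀: μ₀ = (μ_n·τ_n − τ_data·x̄)/τ₀ = (-2.5220·0.109802 − 0.080128·-6.9) / 0.029674 = 0.275963/0.029674 ≈ 9.3.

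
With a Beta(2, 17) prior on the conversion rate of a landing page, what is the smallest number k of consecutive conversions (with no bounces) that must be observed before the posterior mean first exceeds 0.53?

k = 18

After k conversions and 0 bounces the posterior is Beta(2+k, 17), with mean (2+k)/(2+17+k).
Set (2+k)/(19+k) > 0.53 and solve: k > (0.53·19 − 2)/(1 − 0.53) = 17.170.
The smallest integer exceeding 17.170 is 18.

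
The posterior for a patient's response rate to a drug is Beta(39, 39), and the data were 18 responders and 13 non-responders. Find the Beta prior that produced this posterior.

Under Beta–binomial conjugacy the posterior parameters are (a+s, b+f).
Subtract the data counts: 39−18=21, 39−13=26.

Beta(21, 26)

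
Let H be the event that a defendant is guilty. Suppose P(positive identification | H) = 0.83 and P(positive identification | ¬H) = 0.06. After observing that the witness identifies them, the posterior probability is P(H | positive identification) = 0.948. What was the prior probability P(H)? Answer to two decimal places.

In odds form, posterior odds = prior odds × likelihood ratio, so prior odds = posterior odds ÷ LR.
Posterior odds = 0.948/(1−0.948) = 18.2308. LR = 0.83/0.06 = 13.8333.
Prior odds = 18.2308/13.8333 = 1.3179, so P(H) = 1.3179/(1+1.3179) ≈ 0.57.

P(H) = 0.57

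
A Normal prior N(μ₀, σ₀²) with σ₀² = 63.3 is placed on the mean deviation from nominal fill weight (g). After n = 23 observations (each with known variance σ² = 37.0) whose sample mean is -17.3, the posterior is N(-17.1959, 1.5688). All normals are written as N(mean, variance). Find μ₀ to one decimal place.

μ₀ = -13.1

With known observation variance, the Normal–Normal posterior has precision τ_n = τ₀ + n/σ² and mean μ_n = (τ₀μ₀ + (n/σ²)x̄)/τ_n.
Here τ₀ = 1/63.3 = 0.015798 and τ_data = 23/37.0 = 0.621622, so τ_n = 0.637420.
Rearranging for μ₀: μ₀ = (μ_n·τ_n − τ_data·x̄)/τ₀ = (-17.1959·0.637420 − 0.621622·-17.3) / 0.015798 = -0.206950/0.015798 ≈ -13.1.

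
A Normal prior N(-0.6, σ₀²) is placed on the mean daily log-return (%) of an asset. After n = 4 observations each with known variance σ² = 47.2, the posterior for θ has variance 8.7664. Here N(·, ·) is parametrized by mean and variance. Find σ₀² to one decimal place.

For the Normal–Normal model with known σ², precisions add: τ_n = τ₀ + n/σ².
So 1/σ₀² = 1/8.7664 − 4/47.2 = 0.114072 − 0.084746 = 0.029326.
Hence σ₀² = 1/0.029326 ≈ 34.1.

σ₀² = 34.1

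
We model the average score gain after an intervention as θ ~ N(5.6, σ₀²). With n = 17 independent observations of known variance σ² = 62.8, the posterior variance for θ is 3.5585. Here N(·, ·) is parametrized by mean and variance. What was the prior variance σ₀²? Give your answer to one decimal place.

σ₀² = 96.9

Posterior precision equals prior precision plus data precision: 1/σ_n² = 1/σ₀² + n/σ².
So 1/σ₀² = 1/3.5585 − 17/62.8 = 0.281017 − 0.270701 = 0.010316.
Hence σ₀² = 1/0.010316 ≈ 96.9.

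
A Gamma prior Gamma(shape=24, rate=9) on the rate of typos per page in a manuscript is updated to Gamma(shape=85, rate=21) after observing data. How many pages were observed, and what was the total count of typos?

Gamma–Poisson conjugacy: posterior shape = α + Σxᵢ, posterior rate = β + n.
Matching: Σxᵢ = 85 − 24 = 61 and n = 21 − 9 = 12.

n = 12 pages with total 61 typos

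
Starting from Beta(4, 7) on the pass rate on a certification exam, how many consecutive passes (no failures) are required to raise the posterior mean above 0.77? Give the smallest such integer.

After k passes and 0 failures the posterior is Beta(4+k, 7), with mean (4+k)/(4+7+k).
Set (4+k)/(11+k) > 0.77 and solve: k > (0.77·11 − 4)/(1 − 0.77) = 19.435.
The smallest integer exceeding 19.435 is 20, and checking k=20: (24)/(31) = 0.7742 > 0.77.

k = 20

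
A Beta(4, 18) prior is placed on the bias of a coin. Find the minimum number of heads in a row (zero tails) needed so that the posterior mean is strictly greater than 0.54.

k = 18

After k heads and 0 tails the posterior is Beta(4+k, 18), with mean (4+k)/(4+18+k).
Set (4+k)/(22+k) > 0.54 and solve: k > (0.54·22 − 4)/(1 − 0.54) = 17.130.
The smallest integer exceeding 17.130 is 18, and checking k=18: (22)/(40) = 0.5500 > 0.54.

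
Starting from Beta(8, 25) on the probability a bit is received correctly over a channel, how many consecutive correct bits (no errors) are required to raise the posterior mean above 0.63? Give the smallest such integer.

k = 35

After k correct bits and 0 errors the posterior is Beta(8+k, 25), with mean (8+k)/(8+25+k).
Set (8+k)/(33+k) > 0.63 and solve: k > (0.63·33 − 8)/(1 − 0.63) = 34.568.
The smallest integer exceeding 34.568 is 35, and checking k=35: (43)/(68) = 0.6324 > 0.63.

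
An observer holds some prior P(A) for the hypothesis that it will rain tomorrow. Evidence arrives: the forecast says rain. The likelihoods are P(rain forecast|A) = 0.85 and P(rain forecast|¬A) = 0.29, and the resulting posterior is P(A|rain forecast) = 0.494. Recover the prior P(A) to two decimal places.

In odds form, posterior odds = prior odds × likelihood ratio, so prior odds = posterior odds ÷ LR.
Posterior odds = 0.494/(1−0.494) = 0.9763. LR = 0.85/0.29 = 2.9310.
Prior odds = 0.9763/2.9310 = 0.3331, so P(A) = 0.3331/(1+0.3331) ≈ 0.25.

P(A) = 0.25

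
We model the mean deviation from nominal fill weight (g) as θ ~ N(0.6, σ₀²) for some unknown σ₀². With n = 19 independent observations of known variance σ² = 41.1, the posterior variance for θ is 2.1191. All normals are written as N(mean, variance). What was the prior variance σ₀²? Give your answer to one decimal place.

σ₀² = 104.0

Posterior precision equals prior precision plus data precision: 1/σ_n² = 1/σ₀² + n/σ².
So 1/σ₀² = 1/2.1191 − 19/41.1 = 0.471898 − 0.462287 = 0.009611.
Hence σ₀² = 1/0.009611 ≈ 104.0.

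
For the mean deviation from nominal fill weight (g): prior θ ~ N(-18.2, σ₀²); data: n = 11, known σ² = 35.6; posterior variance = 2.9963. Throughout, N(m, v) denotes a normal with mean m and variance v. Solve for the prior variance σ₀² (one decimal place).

For the Normal–Normal model with known σ², precisions add: τ_n = τ₀ + n/σ².
So 1/σ₀² = 1/2.9963 − 11/35.6 = 0.333745 − 0.308989 = 0.024756.
Hence σ₀² = 1/0.024756 ≈ 40.4.

σ₀² = 40.4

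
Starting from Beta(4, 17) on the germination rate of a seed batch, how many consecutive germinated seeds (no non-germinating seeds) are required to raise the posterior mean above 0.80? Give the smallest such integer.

After k germinated seeds and 0 non-germinating seeds the posterior is Beta(4+k, 17), with mean (4+k)/(4+17+k).
Set (4+k)/(21+k) > 0.80 and solve: k > (0.80·21 − 4)/(1 − 0.80) = 64.000.
The smallest integer exceeding 64.000 is 65, and checking k=65: (69)/(86) = 0.8023 > 0.80.

k = 65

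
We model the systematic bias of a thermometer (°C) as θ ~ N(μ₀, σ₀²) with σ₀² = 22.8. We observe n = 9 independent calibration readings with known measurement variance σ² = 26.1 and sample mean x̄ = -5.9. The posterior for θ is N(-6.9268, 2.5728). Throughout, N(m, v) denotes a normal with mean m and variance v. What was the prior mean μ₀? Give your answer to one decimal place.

With known observation variance, the Normal–Normal posterior has precision τ_n = τ₀ + n/σ² and mean μ_n = (τ₀μ₀ + (n/σ²)x̄)/τ_n.
Here τ₀ = 1/22.8 = 0.043860 and τ_data = 9/26.1 = 0.344828, so τ_n = 0.388688.
Rearranging for μ₀: μ₀ = (μ_n·τ_n − τ_data·x̄)/τ₀ = (-6.9268·0.388688 − 0.344828·-5.9) / 0.043860 = -0.657879/0.043860 ≈ -15.0.

μ₀ = -15.0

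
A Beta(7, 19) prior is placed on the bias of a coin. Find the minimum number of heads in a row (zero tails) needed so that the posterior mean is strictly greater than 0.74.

k = 48

After k heads and 0 tails the posterior is Beta(7+k, 19), with mean (7+k)/(7+19+k).
Set (7+k)/(26+k) > 0.74 and solve: k > (0.74·26 − 7)/(1 − 0.74) = 47.077.
The smallest integer exceeding 47.077 is 48, and checking k=48: (55)/(74) = 0.7432 > 0.74.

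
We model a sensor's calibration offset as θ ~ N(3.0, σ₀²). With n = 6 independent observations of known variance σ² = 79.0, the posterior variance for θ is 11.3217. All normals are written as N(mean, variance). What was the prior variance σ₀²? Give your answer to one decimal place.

σ₀² = 80.8

For the Normal–Normal model with known σ², precisions add: τ_n = τ₀ + n/σ².
So 1/σ₀² = 1/11.3217 − 6/79.0 = 0.088326 − 0.075949 = 0.012377.
Hence σ₀² = 1/0.012377 ≈ 80.8.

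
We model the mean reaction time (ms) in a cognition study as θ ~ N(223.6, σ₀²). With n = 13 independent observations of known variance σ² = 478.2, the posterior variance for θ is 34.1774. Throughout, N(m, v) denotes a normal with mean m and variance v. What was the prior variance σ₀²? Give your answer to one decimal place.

Posterior precision equals prior precision plus data precision: 1/σ_n² = 1/σ₀² + n/σ².
So 1/σ₀² = 1/34.1774 − 13/478.2 = 0.029259 − 0.027185 = 0.002074.
Hence σ₀² = 1/0.002074 ≈ 482.2.

σ₀² = 482.2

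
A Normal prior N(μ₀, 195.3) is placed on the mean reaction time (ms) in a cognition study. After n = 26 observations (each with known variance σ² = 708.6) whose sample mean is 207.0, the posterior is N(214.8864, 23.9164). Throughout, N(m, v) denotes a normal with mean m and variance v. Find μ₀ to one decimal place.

μ₀ = 271.4

The posterior mean is a precision-weighted average: μ_n = (τ₀μ₀ + τ_data·x̄)/(τ₀+τ_data), with τ₀=1/σ₀² and τ_data=n/σ².
Here τ₀ = 1/195.3 = 0.005120 and τ_data = 26/708.6 = 0.036692, so τ_n = 0.041812.
Rearranging for μ₀: μ₀ = (μ_n·τ_n − τ_data·x̄)/τ₀ = (214.8864·0.041812 − 0.036692·207.0) / 0.005120 = 1.389586/0.005120 ≈ 271.4.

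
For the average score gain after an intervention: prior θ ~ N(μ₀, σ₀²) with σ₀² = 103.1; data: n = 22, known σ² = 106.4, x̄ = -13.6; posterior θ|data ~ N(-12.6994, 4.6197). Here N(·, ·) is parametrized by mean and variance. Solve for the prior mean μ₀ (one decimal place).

μ₀ = 6.5

With known observation variance, the Normal–Normal posterior has precision τ_n = τ₀ + n/σ² and mean μ_n = (τ₀μ₀ + (n/σ²)x̄)/τ_n.
Here τ₀ = 1/103.1 = 0.009699 and τ_data = 22/106.4 = 0.206767, so τ_n = 0.216466.
Rearranging for μ₀: μ₀ = (μ_n·τ_n − τ_data·x̄)/τ₀ = (-12.6994·0.216466 − 0.206767·-13.6) / 0.009699 = 0.063043/0.009699 ≈ 6.5.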